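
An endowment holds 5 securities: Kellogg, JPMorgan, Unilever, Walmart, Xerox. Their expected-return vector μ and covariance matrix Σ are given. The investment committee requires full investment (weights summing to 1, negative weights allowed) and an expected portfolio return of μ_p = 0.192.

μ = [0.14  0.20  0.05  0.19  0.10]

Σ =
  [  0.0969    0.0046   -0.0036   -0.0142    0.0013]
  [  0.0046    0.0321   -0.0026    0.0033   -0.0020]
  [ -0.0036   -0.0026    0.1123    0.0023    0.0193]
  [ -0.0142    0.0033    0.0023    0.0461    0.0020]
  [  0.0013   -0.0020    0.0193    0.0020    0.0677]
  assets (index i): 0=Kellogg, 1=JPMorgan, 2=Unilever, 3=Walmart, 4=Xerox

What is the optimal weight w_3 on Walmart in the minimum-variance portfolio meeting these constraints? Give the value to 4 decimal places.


u=Σ⁻¹μ = [1.7829  5.6563  0.3072  4.1898  1.3986]
v=Σ⁻¹𝟙 = [12.3783  28.4398  7.3295  22.5559  12.6177]
a=μᵀu=2.332147  b=𝟙ᵀu=13.334781  c=𝟙ᵀv=83.321157  D=ac−b²=16.500790
λ₁=(c·0.192−b)/D = (83.321157·0.192−13.334781)/16.500790 = 0.161379
λ₂=(a−b·0.192)/D = (2.332147−13.334781·0.192)/16.500790 = -0.013825
w* = 0.161379·u + -0.013825·v:
  w_0 = 0.161379·1.7829 + -0.013825·12.3783 = 0.1166  (Kellogg)
  w_1 = 0.161379·5.6563 + -0.013825·28.4398 = 0.5196  (JPMorgan)
  w_2 = 0.161379·0.3072 + -0.013825·7.3295 = -0.0518  (Unilever)
  w_3 = 0.161379·4.1898 + -0.013825·22.5559 = 0.3643  (Walmart)
  w_4 = 0.161379·1.3986 + -0.013825·12.6177 = 0.0513  (Xerox)
Σw_i=1.0000  μᵀw=0.1920
σ²=wᵀΣw=λ₁·μ_p+λ₂ = 0.161379·0.192 + -0.013825 = 0.017159 ≈ 0.0172

0.3643


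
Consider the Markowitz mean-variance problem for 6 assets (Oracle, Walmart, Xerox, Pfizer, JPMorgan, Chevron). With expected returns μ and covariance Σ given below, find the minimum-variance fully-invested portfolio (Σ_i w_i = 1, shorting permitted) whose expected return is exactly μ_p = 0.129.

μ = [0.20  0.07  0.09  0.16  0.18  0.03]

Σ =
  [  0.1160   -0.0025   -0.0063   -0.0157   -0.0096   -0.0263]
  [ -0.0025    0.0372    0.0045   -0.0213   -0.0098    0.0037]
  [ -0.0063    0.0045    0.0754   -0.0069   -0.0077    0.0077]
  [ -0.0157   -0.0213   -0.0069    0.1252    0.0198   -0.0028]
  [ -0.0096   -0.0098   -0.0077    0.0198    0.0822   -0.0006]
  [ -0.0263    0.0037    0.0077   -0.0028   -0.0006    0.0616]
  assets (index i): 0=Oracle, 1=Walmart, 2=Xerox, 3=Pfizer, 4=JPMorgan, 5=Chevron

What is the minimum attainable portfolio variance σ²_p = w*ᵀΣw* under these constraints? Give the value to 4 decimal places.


0.0096

u=Σ⁻¹μ = [2.6596  3.5276  1.5107  1.9117  2.6117  1.3341]
v=Σ⁻¹𝟙 = [18.3531  37.4883  13.4997  15.2675  16.5185  20.9852]
a=μᵀu=1.730817  b=𝟙ᵀu=13.555452  c=𝟙ᵀv=122.112327  D=ac−b²=27.603771
λ₁=(c·0.129−b)/D = (122.112327·0.129−13.555452)/27.603771 = 0.079592
λ₂=(a−b·0.129)/D = (1.730817−13.555452·0.129)/27.603771 = -0.000646
w* = 0.079592·u + -0.000646·v:
  w_0 = 0.079592·2.6596 + -0.000646·18.3531 = 0.1998  (Oracle)
  w_1 = 0.079592·3.5276 + -0.000646·37.4883 = 0.2565  (Walmart)
  w_2 = 0.079592·1.5107 + -0.000646·13.4997 = 0.1115  (Xerox)
  w_3 = 0.079592·1.9117 + -0.000646·15.2675 = 0.1423  (Pfizer)
  w_4 = 0.079592·2.6117 + -0.000646·16.5185 = 0.1972  (JPMorgan)
  w_5 = 0.079592·1.3341 + -0.000646·20.9852 = 0.0926  (Chevron)
Σw_i=1.0000  μᵀw=0.1290
σ²=wᵀΣw=λ₁·μ_p+λ₂ = 0.079592·0.129 + -0.000646 = 0.009621 ≈ 0.0096


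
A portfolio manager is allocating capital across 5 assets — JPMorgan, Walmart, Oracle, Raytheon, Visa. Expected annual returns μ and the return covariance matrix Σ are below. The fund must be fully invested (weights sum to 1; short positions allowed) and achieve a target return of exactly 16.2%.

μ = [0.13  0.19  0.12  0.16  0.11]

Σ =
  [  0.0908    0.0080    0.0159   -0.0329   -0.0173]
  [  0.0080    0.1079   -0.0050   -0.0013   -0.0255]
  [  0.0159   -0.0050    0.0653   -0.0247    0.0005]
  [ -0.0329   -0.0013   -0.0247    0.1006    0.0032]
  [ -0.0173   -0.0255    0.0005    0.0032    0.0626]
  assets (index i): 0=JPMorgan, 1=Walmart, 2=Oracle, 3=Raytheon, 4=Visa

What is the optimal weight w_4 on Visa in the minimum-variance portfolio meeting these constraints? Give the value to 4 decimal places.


x=Σ⁻¹μ = [2.4624  2.5076  2.5176  2.9417  3.2887]
y=Σ⁻¹𝟙 = [18.5493  15.2035  19.3758  20.1299  26.1100]
a=μᵀx=1.931105  b=𝟙ᵀx=13.718047  c=𝟙ᵀy=99.368451  D=ac−b²=3.706135
λ₁=(c·0.162−b)/D = (99.368451·0.162−13.718047)/3.706135 = 0.642082
λ₂=(a−b·0.162)/D = (1.931105−13.718047·0.162)/3.706135 = -0.078577
w* = 0.642082·x + -0.078577·y:
  w_0 = 0.642082·2.4624 + -0.078577·18.5493 = 0.1235  (JPMorgan)
  w_1 = 0.642082·2.5076 + -0.078577·15.2035 = 0.4155  (Walmart)
  w_2 = 0.642082·2.5176 + -0.078577·19.3758 = 0.0940  (Oracle)
  w_3 = 0.642082·2.9417 + -0.078577·20.1299 = 0.3071  (Raytheon)
  w_4 = 0.642082·3.2887 + -0.078577·26.1100 = 0.0599  (Visa)
Σw_i=1.0000  μᵀw=0.1620
σ²=wᵀΣw=λ₁·μ_p+λ₂ = 0.642082·0.162 + -0.078577 = 0.025440 ≈ 0.0254

0.0599


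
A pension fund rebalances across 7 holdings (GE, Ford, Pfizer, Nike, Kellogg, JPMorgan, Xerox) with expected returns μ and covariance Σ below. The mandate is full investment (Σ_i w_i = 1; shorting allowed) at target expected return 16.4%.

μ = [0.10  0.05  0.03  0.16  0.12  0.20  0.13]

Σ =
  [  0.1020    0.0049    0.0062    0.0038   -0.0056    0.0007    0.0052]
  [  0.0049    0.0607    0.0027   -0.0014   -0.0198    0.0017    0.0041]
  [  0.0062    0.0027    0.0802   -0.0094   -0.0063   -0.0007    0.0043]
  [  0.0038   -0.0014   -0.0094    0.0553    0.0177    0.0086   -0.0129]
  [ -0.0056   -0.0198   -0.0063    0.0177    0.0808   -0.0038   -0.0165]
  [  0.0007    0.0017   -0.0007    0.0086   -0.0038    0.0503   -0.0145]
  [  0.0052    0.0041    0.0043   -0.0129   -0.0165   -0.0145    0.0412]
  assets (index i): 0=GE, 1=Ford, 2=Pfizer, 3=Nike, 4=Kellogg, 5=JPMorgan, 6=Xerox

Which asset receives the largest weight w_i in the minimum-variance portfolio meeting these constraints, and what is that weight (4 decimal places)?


u=Σ⁻¹μ = [0.5569  1.1444  0.5241  2.7752  2.9259  5.6898  6.9597]
v=Σ⁻¹𝟙 = [6.1418  20.1874  13.2256  18.2214  25.9651  31.8090  47.4062]
a=μᵀu=2.966514  b=𝟙ᵀu=20.576176  c=𝟙ᵀv=162.956649  D=ac−b²=60.034225
λ₁=(c·0.164−b)/D = (162.956649·0.164−20.576176)/60.034225 = 0.102420
λ₂=(a−b·0.164)/D = (2.966514−20.576176·0.164)/60.034225 = -0.006796
w* = 0.102420·u + -0.006796·v:
  w_0 = 0.102420·0.5569 + -0.006796·6.1418 = 0.0153  (GE)
  w_1 = 0.102420·1.1444 + -0.006796·20.1874 = -0.0200  (Ford)
  w_2 = 0.102420·0.5241 + -0.006796·13.2256 = -0.0362  (Pfizer)
  w_3 = 0.102420·2.7752 + -0.006796·18.2214 = 0.1604  (Nike)
  w_4 = 0.102420·2.9259 + -0.006796·25.9651 = 0.1232  (Kellogg)
  w_5 = 0.102420·5.6898 + -0.006796·31.8090 = 0.3666  (JPMorgan)
  w_6 = 0.102420·6.9597 + -0.006796·47.4062 = 0.3907  (Xerox)
Σw_i=1.0000  μᵀw=0.1640
σ²=wᵀΣw=λ₁·μ_p+λ₂ = 0.102420·0.164 + -0.006796 = 0.010001 ≈ 0.0100

Xerox (0.3907)


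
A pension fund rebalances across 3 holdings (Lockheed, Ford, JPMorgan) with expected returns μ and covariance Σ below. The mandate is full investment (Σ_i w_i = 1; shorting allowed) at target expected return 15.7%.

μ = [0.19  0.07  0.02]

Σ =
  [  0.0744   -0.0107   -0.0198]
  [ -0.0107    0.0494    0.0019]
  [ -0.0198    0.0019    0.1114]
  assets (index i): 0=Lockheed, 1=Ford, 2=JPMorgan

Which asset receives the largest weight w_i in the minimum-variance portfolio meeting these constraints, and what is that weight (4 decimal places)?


p=Σ⁻¹μ = [3.0300  2.0470  0.6832]
q=Σ⁻¹𝟙 = [20.1447  24.1391  12.1454]
a=μᵀp=0.732648  b=𝟙ᵀp=5.760146  c=𝟙ᵀq=56.429283  D=ac−b²=8.163543
λ₁=(c·0.157−b)/D = (56.429283·0.157−5.760146)/8.163543 = 0.379645
λ₂=(a−b·0.157)/D = (0.732648−5.760146·0.157)/8.163543 = -0.021032
w* = 0.379645·p + -0.021032·q:
  w_0 = 0.379645·3.0300 + -0.021032·20.1447 = 0.7266  (Lockheed)
  w_1 = 0.379645·2.0470 + -0.021032·24.1391 = 0.2695  (Ford)
  w_2 = 0.379645·0.6832 + -0.021032·12.1454 = 0.0039  (JPMorgan)
Σw_i=1.0000  μᵀw=0.1570
σ²=wᵀΣw=λ₁·μ_p+λ₂ = 0.379645·0.157 + -0.021032 = 0.038572 ≈ 0.0386

Lockheed (0.7266)


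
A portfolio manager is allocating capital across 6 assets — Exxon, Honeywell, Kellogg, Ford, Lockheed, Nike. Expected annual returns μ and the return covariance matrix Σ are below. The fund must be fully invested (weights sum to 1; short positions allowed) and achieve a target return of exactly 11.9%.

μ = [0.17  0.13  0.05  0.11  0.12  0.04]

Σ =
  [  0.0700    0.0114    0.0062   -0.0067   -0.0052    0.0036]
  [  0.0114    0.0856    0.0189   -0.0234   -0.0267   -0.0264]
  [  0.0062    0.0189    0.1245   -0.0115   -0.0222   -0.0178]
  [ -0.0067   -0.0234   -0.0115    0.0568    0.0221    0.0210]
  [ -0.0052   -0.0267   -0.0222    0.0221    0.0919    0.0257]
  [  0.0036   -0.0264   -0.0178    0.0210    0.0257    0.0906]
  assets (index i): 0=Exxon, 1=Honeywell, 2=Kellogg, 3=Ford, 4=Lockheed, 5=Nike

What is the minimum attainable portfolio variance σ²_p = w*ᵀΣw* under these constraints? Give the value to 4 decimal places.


0.0121

p=Σ⁻¹μ = [2.3744  2.3312  0.4628  2.6346  1.5792  0.0587]
q=Σ⁻¹𝟙 = [12.4651  20.4895  9.8411  21.0839  12.0073  10.1531]
a=μᵀp=1.211507  b=𝟙ᵀp=9.440983  c=𝟙ᵀq=86.039989  D=ac−b²=15.105907
λ₁=(c·0.119−b)/D = (86.039989·0.119−9.440983)/15.105907 = 0.052812
λ₂=(a−b·0.119)/D = (1.211507−9.440983·0.119)/15.105907 = 0.005828
w* = 0.052812·p + 0.005828·q:
  w_0 = 0.052812·2.3744 + 0.005828·12.4651 = 0.1980  (Exxon)
  w_1 = 0.052812·2.3312 + 0.005828·20.4895 = 0.2425  (Honeywell)
  w_2 = 0.052812·0.4628 + 0.005828·9.8411 = 0.0818  (Kellogg)
  w_3 = 0.052812·2.6346 + 0.005828·21.0839 = 0.2620  (Ford)
  w_4 = 0.052812·1.5792 + 0.005828·12.0073 = 0.1534  (Lockheed)
  w_5 = 0.052812·0.0587 + 0.005828·10.1531 = 0.0623  (Nike)
Σw_i=1.0000  μᵀw=0.1190
σ²=wᵀΣw=λ₁·μ_p+λ₂ = 0.052812·0.119 + 0.005828 = 0.012112 ≈ 0.0121


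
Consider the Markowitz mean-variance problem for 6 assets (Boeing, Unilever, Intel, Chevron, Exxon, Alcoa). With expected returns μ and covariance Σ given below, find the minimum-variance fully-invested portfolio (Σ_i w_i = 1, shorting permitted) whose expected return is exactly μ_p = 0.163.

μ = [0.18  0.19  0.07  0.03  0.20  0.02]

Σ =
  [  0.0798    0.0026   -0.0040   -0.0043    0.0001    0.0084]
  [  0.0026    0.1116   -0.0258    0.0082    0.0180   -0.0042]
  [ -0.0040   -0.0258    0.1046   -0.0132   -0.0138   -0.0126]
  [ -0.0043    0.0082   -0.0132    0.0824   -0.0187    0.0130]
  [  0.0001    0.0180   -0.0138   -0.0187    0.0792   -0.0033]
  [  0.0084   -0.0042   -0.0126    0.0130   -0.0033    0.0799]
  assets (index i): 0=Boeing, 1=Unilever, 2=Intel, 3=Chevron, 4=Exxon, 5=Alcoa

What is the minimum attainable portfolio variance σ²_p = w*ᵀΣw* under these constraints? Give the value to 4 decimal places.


p=Σ⁻¹μ = [2.3224  1.5138  1.6784  1.1876  2.7624  0.2713]
q=Σ⁻¹𝟙 = [12.7250  9.1917  18.3790  16.9934  18.2588  12.5486]
a=μᵀp=1.416691  b=𝟙ᵀp=9.735976  c=𝟙ᵀq=88.096391  D=ac−b²=30.016163
λ₁=(c·0.163−b)/D = (88.096391·0.163−9.735976)/30.016163 = 0.154042
λ₂=(a−b·0.163)/D = (1.416691−9.735976·0.163)/30.016163 = -0.005673
w* = 0.154042·p + -0.005673·q:
  w_0 = 0.154042·2.3224 + -0.005673·12.7250 = 0.2856  (Boeing)
  w_1 = 0.154042·1.5138 + -0.005673·9.1917 = 0.1810  (Unilever)
  w_2 = 0.154042·1.6784 + -0.005673·18.3790 = 0.1543  (Intel)
  w_3 = 0.154042·1.1876 + -0.005673·16.9934 = 0.0865  (Chevron)
  w_4 = 0.154042·2.7624 + -0.005673·18.2588 = 0.3220  (Exxon)
  w_5 = 0.154042·0.2713 + -0.005673·12.5486 = -0.0294  (Alcoa)
Σw_i=1.0000  μᵀw=0.1630
σ²=wᵀΣw=λ₁·μ_p+λ₂ = 0.154042·0.163 + -0.005673 = 0.019436 ≈ 0.0194

0.0194


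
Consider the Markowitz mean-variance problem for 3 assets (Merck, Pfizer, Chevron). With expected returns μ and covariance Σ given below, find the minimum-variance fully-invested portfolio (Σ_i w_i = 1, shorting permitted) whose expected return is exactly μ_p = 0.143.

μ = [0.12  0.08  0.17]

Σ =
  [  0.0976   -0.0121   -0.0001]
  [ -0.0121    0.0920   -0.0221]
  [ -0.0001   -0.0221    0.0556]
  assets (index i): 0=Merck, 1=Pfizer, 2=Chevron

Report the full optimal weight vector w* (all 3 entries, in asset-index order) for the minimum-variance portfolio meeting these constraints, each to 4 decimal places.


g=Σ⁻¹μ = [1.4801  1.9893  3.8509]
h=Σ⁻¹𝟙 = [12.5815  18.6289  25.4129]
a=μᵀg=0.991409  b=𝟙ᵀg=7.320283  c=𝟙ᵀh=56.623292  D=ac−b²=2.550273
λ₁=(c·0.143−b)/D = (56.623292·0.143−7.320283)/2.550273 = 0.304613
λ₂=(a−b·0.143)/D = (0.991409−7.320283·0.143)/2.550273 = -0.021720
w* = 0.304613·g + -0.021720·h:
  w_0 = 0.304613·1.4801 + -0.021720·12.5815 = 0.1776  (Merck)
  w_1 = 0.304613·1.9893 + -0.021720·18.6289 = 0.2013  (Pfizer)
  w_2 = 0.304613·3.8509 + -0.021720·25.4129 = 0.6211  (Chevron)
Σw_i=1.0000  μᵀw=0.1430
σ²=wᵀΣw=λ₁·μ_p+λ₂ = 0.304613·0.143 + -0.021720 = 0.021840 ≈ 0.0218

0.1776  0.2013  0.6211


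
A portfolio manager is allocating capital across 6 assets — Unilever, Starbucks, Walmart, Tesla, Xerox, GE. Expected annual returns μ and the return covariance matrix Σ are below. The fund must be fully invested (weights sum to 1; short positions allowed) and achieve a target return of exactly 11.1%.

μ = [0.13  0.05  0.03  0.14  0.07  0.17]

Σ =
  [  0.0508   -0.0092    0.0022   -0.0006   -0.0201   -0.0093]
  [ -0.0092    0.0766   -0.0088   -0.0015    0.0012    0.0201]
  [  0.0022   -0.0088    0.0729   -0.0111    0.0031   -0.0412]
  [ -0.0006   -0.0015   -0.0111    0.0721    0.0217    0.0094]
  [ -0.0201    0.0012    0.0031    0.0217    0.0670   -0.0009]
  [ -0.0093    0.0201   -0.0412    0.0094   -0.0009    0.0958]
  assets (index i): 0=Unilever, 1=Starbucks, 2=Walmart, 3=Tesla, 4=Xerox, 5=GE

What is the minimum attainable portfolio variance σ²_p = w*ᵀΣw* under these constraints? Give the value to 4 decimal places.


0.0090

g=Σ⁻¹μ = [3.7508  0.6168  2.0988  1.4560  1.6277  2.7843]
h=Σ⁻¹𝟙 = [33.3227  14.3798  27.2632  9.6311  20.5744  21.6294]
a=μᵀg=1.372519  b=𝟙ᵀg=12.334398  c=𝟙ᵀh=126.800613  D=ac−b²=21.898912
λ₁=(c·0.111−b)/D = (126.800613·0.111−12.334398)/21.898912 = 0.079477
λ₂=(a−b·0.111)/D = (1.372519−12.334398·0.111)/21.898912 = 0.000155
w* = 0.079477·g + 0.000155·h:
  w_0 = 0.079477·3.7508 + 0.000155·33.3227 = 0.3033  (Unilever)
  w_1 = 0.079477·0.6168 + 0.000155·14.3798 = 0.0513  (Starbucks)
  w_2 = 0.079477·2.0988 + 0.000155·27.2632 = 0.1710  (Walmart)
  w_3 = 0.079477·1.4560 + 0.000155·9.6311 = 0.1172  (Tesla)
  w_4 = 0.079477·1.6277 + 0.000155·20.5744 = 0.1326  (Xerox)
  w_5 = 0.079477·2.7843 + 0.000155·21.6294 = 0.2246  (GE)
Σw_i=1.0000  μᵀw=0.1110
σ²=wᵀΣw=λ₁·μ_p+λ₂ = 0.079477·0.111 + 0.000155 = 0.008977 ≈ 0.0090


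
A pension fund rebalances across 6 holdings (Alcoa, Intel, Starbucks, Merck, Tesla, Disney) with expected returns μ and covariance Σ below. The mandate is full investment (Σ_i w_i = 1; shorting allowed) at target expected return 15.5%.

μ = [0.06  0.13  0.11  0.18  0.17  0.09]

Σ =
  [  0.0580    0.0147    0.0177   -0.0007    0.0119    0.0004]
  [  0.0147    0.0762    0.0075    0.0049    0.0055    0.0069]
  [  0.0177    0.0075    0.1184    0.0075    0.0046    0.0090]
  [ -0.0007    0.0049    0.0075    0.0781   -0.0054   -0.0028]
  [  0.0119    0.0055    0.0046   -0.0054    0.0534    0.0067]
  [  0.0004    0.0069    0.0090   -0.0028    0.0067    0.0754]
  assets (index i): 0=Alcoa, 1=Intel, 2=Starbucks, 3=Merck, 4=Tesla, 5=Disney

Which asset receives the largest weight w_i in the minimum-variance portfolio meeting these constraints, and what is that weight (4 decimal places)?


p=Σ⁻¹μ = [-0.0567  1.2057  0.5212  2.4274  3.1684  0.8300]
q=Σ⁻¹𝟙 = [11.0735  7.6227  4.0170  13.4836  15.0877  11.1868]
a=μᵀp=1.260927  b=𝟙ᵀp=8.096003  c=𝟙ᵀq=62.471375  D=ac−b²=13.226549
λ₁=(c·0.155−b)/D = (62.471375·0.155−8.096003)/13.226549 = 0.119990
λ₂=(a−b·0.155)/D = (1.260927−8.096003·0.155)/13.226549 = 0.000457
w* = 0.119990·p + 0.000457·q:
  w_0 = 0.119990·-0.0567 + 0.000457·11.0735 = -0.0017  (Alcoa)
  w_1 = 0.119990·1.2057 + 0.000457·7.6227 = 0.1482  (Intel)
  w_2 = 0.119990·0.5212 + 0.000457·4.0170 = 0.0644  (Starbucks)
  w_3 = 0.119990·2.4274 + 0.000457·13.4836 = 0.2974  (Merck)
  w_4 = 0.119990·3.1684 + 0.000457·15.0877 = 0.3871  (Tesla)
  w_5 = 0.119990·0.8300 + 0.000457·11.1868 = 0.1047  (Disney)
Σw_i=1.0000  μᵀw=0.1550
σ²=wᵀΣw=λ₁·μ_p+λ₂ = 0.119990·0.155 + 0.000457 = 0.019056 ≈ 0.0191

Tesla (0.3871)


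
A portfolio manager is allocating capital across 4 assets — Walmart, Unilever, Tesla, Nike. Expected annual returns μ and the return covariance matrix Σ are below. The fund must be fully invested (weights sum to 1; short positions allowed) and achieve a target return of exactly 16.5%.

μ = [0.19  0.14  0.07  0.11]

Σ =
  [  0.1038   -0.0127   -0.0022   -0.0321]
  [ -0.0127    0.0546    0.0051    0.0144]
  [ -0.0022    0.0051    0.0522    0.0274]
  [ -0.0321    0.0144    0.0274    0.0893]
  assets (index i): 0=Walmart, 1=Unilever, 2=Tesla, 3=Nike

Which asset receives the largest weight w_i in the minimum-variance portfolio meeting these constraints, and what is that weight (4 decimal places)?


p=Σ⁻¹μ = [2.6836  2.7208  0.3166  1.6606]
q=Σ⁻¹𝟙 = [15.1374  18.0543  12.9033  9.7691]
a=μᵀp=1.095612  b=𝟙ᵀp=7.381539  c=𝟙ᵀq=55.864086  D=ac−b²=6.718258
λ₁=(c·0.165−b)/D = (55.864086·0.165−7.381539)/6.718258 = 0.273290
λ₂=(a−b·0.165)/D = (1.095612−7.381539·0.165)/6.718258 = -0.018210
w* = 0.273290·p + -0.018210·q:
  w_0 = 0.273290·2.6836 + -0.018210·15.1374 = 0.4577  (Walmart)
  w_1 = 0.273290·2.7208 + -0.018210·18.0543 = 0.4148  (Unilever)
  w_2 = 0.273290·0.3166 + -0.018210·12.9033 = -0.1484  (Tesla)
  w_3 = 0.273290·1.6606 + -0.018210·9.7691 = 0.2759  (Nike)
Σw_i=1.0000  μᵀw=0.1650
σ²=wᵀΣw=λ₁·μ_p+λ₂ = 0.273290·0.165 + -0.018210 = 0.026883 ≈ 0.0269

Walmart (0.4577)


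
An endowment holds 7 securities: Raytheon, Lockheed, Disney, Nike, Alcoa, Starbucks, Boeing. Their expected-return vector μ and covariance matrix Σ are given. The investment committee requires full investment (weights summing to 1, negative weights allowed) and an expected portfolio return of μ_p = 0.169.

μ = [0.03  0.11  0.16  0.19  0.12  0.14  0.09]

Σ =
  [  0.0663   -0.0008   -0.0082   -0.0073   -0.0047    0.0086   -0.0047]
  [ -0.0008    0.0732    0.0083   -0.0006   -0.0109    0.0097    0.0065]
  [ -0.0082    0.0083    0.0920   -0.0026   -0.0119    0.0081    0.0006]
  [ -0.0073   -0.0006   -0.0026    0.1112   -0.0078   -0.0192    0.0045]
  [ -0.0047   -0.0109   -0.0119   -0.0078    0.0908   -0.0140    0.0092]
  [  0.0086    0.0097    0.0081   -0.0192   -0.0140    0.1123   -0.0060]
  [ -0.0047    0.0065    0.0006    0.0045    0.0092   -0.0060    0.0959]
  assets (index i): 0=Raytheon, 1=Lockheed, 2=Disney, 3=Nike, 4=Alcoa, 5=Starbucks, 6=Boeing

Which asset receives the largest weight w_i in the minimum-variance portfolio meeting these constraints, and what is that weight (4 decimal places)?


u=Σ⁻¹μ = [0.9402  1.3648  1.8955  2.2230  2.1530  1.6043  0.6697]
v=Σ⁻¹𝟙 = [18.8020  12.9022  13.0013  13.2158  17.0684  10.2690  8.7781]
a=μᵀu=1.447207  b=𝟙ᵀu=10.850400  c=𝟙ᵀv=94.036722  D=ac−b²=18.359404
λ₁=(c·0.169−b)/D = (94.036722·0.169−10.850400)/18.359404 = 0.274617
λ₂=(a−b·0.169)/D = (1.447207−10.850400·0.169)/18.359404 = -0.021052
w* = 0.274617·u + -0.021052·v:
  w_0 = 0.274617·0.9402 + -0.021052·18.8020 = -0.1376  (Raytheon)
  w_1 = 0.274617·1.3648 + -0.021052·12.9022 = 0.1032  (Lockheed)
  w_2 = 0.274617·1.8955 + -0.021052·13.0013 = 0.2468  (Disney)
  w_3 = 0.274617·2.2230 + -0.021052·13.2158 = 0.3322  (Nike)
  w_4 = 0.274617·2.1530 + -0.021052·17.0684 = 0.2319  (Alcoa)
  w_5 = 0.274617·1.6043 + -0.021052·10.2690 = 0.2244  (Starbucks)
  w_6 = 0.274617·0.6697 + -0.021052·8.7781 = -0.0009  (Boeing)
Σw_i=1.0000  μᵀw=0.1690
σ²=wᵀΣw=λ₁·μ_p+λ₂ = 0.274617·0.169 + -0.021052 = 0.025358 ≈ 0.0254

Nike (0.3322)


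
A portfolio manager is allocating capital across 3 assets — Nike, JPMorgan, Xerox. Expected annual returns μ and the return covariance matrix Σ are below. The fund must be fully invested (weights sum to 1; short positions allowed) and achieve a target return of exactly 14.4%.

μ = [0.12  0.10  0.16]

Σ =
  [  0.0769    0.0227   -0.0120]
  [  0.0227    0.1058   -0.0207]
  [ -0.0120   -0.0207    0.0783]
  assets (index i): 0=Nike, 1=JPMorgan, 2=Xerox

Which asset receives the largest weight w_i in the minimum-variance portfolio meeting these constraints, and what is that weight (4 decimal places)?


Xerox (0.6386)

x=Σ⁻¹μ = [1.6394  1.0993  2.5853]
y=Σ⁻¹𝟙 = [12.7303  10.1246  17.3990]
a=μᵀx=0.720299  b=𝟙ᵀx=5.323937  c=𝟙ᵀy=40.253901  D=ac−b²=0.650525
λ₁=(c·0.144−b)/D = (40.253901·0.144−5.323937)/0.650525 = 0.726529
λ₂=(a−b·0.144)/D = (0.720299−5.323937·0.144)/0.650525 = -0.071248
w* = 0.726529·x + -0.071248·y:
  w_0 = 0.726529·1.6394 + -0.071248·12.7303 = 0.2841  (Nike)
  w_1 = 0.726529·1.0993 + -0.071248·10.1246 = 0.0773  (JPMorgan)
  w_2 = 0.726529·2.5853 + -0.071248·17.3990 = 0.6386  (Xerox)
Σw_i=1.0000  μᵀw=0.1440
σ²=wᵀΣw=λ₁·μ_p+λ₂ = 0.726529·0.144 + -0.071248 = 0.033373 ≈ 0.0334


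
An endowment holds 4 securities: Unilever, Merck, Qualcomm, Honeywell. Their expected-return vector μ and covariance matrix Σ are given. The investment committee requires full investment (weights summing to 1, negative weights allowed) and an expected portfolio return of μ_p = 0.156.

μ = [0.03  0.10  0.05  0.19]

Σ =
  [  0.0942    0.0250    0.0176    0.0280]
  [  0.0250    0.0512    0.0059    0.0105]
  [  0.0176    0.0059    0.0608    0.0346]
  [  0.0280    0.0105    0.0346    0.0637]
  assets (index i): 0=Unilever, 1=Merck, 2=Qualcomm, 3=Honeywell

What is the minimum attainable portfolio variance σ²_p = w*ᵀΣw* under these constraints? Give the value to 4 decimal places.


g=Σ⁻¹μ = [-1.0751  1.8362  -1.2139  3.8120]
h=Σ⁻¹𝟙 = [2.6082  15.7654  10.6530  6.1670]
a=μᵀg=0.814954  b=𝟙ᵀg=3.359171  c=𝟙ᵀh=35.193619  D=ac−b²=17.397137
λ₁=(c·0.156−b)/D = (35.193619·0.156−3.359171)/17.397137 = 0.122493
λ₂=(a−b·0.156)/D = (0.814954−3.359171·0.156)/17.397137 = 0.016722
w* = 0.122493·g + 0.016722·h:
  w_0 = 0.122493·-1.0751 + 0.016722·2.6082 = -0.0881  (Unilever)
  w_1 = 0.122493·1.8362 + 0.016722·15.7654 = 0.4886  (Merck)
  w_2 = 0.122493·-1.2139 + 0.016722·10.6530 = 0.0294  (Qualcomm)
  w_3 = 0.122493·3.8120 + 0.016722·6.1670 = 0.5701  (Honeywell)
Σw_i=1.0000  μᵀw=0.1560
σ²=wᵀΣw=λ₁·μ_p+λ₂ = 0.122493·0.156 + 0.016722 = 0.035831 ≈ 0.0358

0.0358


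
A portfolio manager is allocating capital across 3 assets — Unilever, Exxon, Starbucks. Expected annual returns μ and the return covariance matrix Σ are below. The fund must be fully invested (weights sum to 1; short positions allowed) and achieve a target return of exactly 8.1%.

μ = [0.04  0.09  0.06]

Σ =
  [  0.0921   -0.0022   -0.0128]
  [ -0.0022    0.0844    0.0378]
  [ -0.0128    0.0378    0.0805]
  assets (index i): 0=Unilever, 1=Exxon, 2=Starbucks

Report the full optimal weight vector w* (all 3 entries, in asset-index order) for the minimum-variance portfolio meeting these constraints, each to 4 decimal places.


0.1385  0.7923  0.0692

p=Σ⁻¹μ = [0.5120  0.8983  0.4049]
q=Σ⁻¹𝟙 = [12.5623  7.2403  11.0201]
a=μᵀp=0.125629  b=𝟙ᵀp=1.815319  c=𝟙ᵀq=30.822603  D=ac−b²=0.576815
λ₁=(c·0.081−b)/D = (30.822603·0.081−1.815319)/0.576815 = 1.181162
λ₂=(a−b·0.081)/D = (0.125629−1.815319·0.081)/0.576815 = -0.037122
w* = 1.181162·p + -0.037122·q:
  w_0 = 1.181162·0.5120 + -0.037122·12.5623 = 0.1385  (Unilever)
  w_1 = 1.181162·0.8983 + -0.037122·7.2403 = 0.7923  (Exxon)
  w_2 = 1.181162·0.4049 + -0.037122·11.0201 = 0.0692  (Starbucks)
Σw_i=1.0000  μᵀw=0.0810
σ²=wᵀΣw=λ₁·μ_p+λ₂ = 1.181162·0.081 + -0.037122 = 0.058552 ≈ 0.0586


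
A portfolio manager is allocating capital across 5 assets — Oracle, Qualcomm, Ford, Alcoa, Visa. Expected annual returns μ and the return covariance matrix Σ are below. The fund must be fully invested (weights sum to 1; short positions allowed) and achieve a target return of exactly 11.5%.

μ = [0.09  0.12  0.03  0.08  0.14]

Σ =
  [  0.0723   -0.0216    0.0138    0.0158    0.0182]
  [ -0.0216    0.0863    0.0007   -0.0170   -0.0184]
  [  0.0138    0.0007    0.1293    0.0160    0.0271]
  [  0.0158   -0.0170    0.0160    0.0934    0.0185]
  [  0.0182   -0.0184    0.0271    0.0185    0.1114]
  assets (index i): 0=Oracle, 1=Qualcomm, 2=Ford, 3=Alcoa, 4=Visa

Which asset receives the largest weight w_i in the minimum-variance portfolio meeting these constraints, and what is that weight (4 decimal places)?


u=Σ⁻¹μ = [1.4519  2.1969  -0.3118  0.8017  1.3251]
v=Σ⁻¹𝟙 = [14.8669  18.7130  3.3431  9.5925  7.2323]
a=μᵀu=0.634591  b=𝟙ᵀu=5.463799  c=𝟙ᵀv=53.747796  D=ac−b²=4.254782
λ₁=(c·0.115−b)/D = (53.747796·0.115−5.463799)/4.254782 = 0.168563
λ₂=(a−b·0.115)/D = (0.634591−5.463799·0.115)/4.254782 = 0.001470
w* = 0.168563·u + 0.001470·v:
  w_0 = 0.168563·1.4519 + 0.001470·14.8669 = 0.2666  (Oracle)
  w_1 = 0.168563·2.1969 + 0.001470·18.7130 = 0.3978  (Qualcomm)
  w_2 = 0.168563·-0.3118 + 0.001470·3.3431 = -0.0476  (Ford)
  w_3 = 0.168563·0.8017 + 0.001470·9.5925 = 0.1492  (Alcoa)
  w_4 = 0.168563·1.3251 + 0.001470·7.2323 = 0.2340  (Visa)
Σw_i=1.0000  μᵀw=0.1150
σ²=wᵀΣw=λ₁·μ_p+λ₂ = 0.168563·0.115 + 0.001470 = 0.020855 ≈ 0.0209

Qualcomm (0.3978)


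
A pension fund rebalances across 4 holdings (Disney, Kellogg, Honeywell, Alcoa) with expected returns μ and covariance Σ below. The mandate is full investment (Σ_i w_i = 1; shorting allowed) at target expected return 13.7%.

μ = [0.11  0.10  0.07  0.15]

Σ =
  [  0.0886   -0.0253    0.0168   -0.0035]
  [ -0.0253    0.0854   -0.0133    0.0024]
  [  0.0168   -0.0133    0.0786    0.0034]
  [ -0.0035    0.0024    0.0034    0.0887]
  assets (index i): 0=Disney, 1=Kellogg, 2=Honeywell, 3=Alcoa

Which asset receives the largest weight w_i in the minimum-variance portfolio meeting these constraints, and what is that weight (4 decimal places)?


x=Σ⁻¹μ = [1.6594  1.7331  0.7565  1.6807]
y=Σ⁻¹𝟙 = [14.4326  17.5694  12.1391  10.9028]
a=μᵀx=0.660902  b=𝟙ᵀx=5.829682  c=𝟙ᵀy=55.043919  D=ac−b²=2.393445
λ₁=(c·0.137−b)/D = (55.043919·0.137−5.829682)/2.393445 = 0.715009
λ₂=(a−b·0.137)/D = (0.660902−5.829682·0.137)/2.393445 = -0.057559
w* = 0.715009·x + -0.057559·y:
  w_0 = 0.715009·1.6594 + -0.057559·14.4326 = 0.3558  (Disney)
  w_1 = 0.715009·1.7331 + -0.057559·17.5694 = 0.2279  (Kellogg)
  w_2 = 0.715009·0.7565 + -0.057559·12.1391 = -0.1578  (Honeywell)
  w_3 = 0.715009·1.6807 + -0.057559·10.9028 = 0.5741  (Alcoa)
Σw_i=1.0000  μᵀw=0.1370
σ²=wᵀΣw=λ₁·μ_p+λ₂ = 0.715009·0.137 + -0.057559 = 0.040397 ≈ 0.0404

Alcoa (0.5741)


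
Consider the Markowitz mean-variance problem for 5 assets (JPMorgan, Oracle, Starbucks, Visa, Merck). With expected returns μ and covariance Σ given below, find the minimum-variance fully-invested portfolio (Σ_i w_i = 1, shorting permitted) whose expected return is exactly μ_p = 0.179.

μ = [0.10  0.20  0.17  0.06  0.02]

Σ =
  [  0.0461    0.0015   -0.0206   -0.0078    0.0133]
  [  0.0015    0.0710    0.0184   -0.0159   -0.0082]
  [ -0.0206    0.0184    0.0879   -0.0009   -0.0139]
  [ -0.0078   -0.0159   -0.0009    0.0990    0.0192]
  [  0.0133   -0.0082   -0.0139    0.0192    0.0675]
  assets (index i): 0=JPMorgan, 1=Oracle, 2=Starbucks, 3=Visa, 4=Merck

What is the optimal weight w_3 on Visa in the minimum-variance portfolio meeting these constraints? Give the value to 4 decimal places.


0.1094

x=Σ⁻¹μ = [3.2776  2.4658  2.2057  1.2722  0.0424]
y=Σ⁻¹𝟙 = [27.8241  13.1366  16.9967  12.4459  10.8882]
a=μᵀx=1.273073  b=𝟙ᵀx=9.263688  c=𝟙ᵀy=81.291504  D=ac−b²=17.674112
λ₁=(c·0.179−b)/D = (81.291504·0.179−9.263688)/17.674112 = 0.299166
λ₂=(a−b·0.179)/D = (1.273073−9.263688·0.179)/17.674112 = -0.021790
w* = 0.299166·x + -0.021790·y:
  w_0 = 0.299166·3.2776 + -0.021790·27.8241 = 0.3742  (JPMorgan)
  w_1 = 0.299166·2.4658 + -0.021790·13.1366 = 0.4514  (Oracle)
  w_2 = 0.299166·2.2057 + -0.021790·16.9967 = 0.2895  (Starbucks)
  w_3 = 0.299166·1.2722 + -0.021790·12.4459 = 0.1094  (Visa)
  w_4 = 0.299166·0.0424 + -0.021790·10.8882 = -0.2246  (Merck)
Σw_i=1.0000  μᵀw=0.1790
σ²=wᵀΣw=λ₁·μ_p+λ₂ = 0.299166·0.179 + -0.021790 = 0.031760 ≈ 0.0318


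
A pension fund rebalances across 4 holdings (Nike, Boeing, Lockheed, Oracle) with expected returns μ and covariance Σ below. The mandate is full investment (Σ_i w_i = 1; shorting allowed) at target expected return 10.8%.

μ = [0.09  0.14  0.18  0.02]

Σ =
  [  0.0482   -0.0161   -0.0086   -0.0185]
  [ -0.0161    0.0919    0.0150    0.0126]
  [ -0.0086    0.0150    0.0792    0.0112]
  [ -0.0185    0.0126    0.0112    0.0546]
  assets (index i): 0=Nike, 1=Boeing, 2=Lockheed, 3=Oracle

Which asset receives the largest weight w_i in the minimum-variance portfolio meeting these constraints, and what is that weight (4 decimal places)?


Nike (0.4166)

u=Σ⁻¹μ = [3.0170  1.6133  2.2153  0.5618]
v=Σ⁻¹𝟙 = [36.5417  12.0117  10.6801  25.7336]
a=μᵀu=0.907393  b=𝟙ᵀu=7.407487  c=𝟙ᵀv=84.967166  D=ac−b²=22.227737
λ₁=(c·0.108−b)/D = (84.967166·0.108−7.407487)/22.227737 = 0.079584
λ₂=(a−b·0.108)/D = (0.907393−7.407487·0.108)/22.227737 = 0.004831
w* = 0.079584·u + 0.004831·v:
  w_0 = 0.079584·3.0170 + 0.004831·36.5417 = 0.4166  (Nike)
  w_1 = 0.079584·1.6133 + 0.004831·12.0117 = 0.1864  (Boeing)
  w_2 = 0.079584·2.2153 + 0.004831·10.6801 = 0.2279  (Lockheed)
  w_3 = 0.079584·0.5618 + 0.004831·25.7336 = 0.1690  (Oracle)
Σw_i=1.0000  μᵀw=0.1080
σ²=wᵀΣw=λ₁·μ_p+λ₂ = 0.079584·0.108 + 0.004831 = 0.013426 ≈ 0.0134


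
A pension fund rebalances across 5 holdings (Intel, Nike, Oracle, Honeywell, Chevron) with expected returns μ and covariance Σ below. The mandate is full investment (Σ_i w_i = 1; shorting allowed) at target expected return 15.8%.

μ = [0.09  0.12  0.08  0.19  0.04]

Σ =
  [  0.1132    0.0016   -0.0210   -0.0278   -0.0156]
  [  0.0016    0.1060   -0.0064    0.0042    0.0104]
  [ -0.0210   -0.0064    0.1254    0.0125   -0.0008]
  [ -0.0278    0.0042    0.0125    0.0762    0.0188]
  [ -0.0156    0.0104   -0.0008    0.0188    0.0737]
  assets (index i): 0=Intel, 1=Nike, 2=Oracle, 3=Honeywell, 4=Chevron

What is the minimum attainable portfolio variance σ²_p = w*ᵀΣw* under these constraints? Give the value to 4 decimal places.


0.0295

x=Σ⁻¹μ = [1.6219  1.0322  0.6715  2.9173  0.0035]
y=Σ⁻¹𝟙 = [15.5940  8.0299  9.7055  13.7337  12.3382]
a=μᵀx=0.877978  b=𝟙ᵀx=6.246420  c=𝟙ᵀy=59.401268  D=ac−b²=13.135250
λ₁=(c·0.158−b)/D = (59.401268·0.158−6.246420)/13.135250 = 0.238974
λ₂=(a−b·0.158)/D = (0.877978−6.246420·0.158)/13.135250 = -0.008295
w* = 0.238974·x + -0.008295·y:
  w_0 = 0.238974·1.6219 + -0.008295·15.5940 = 0.2583  (Intel)
  w_1 = 0.238974·1.0322 + -0.008295·8.0299 = 0.1801  (Nike)
  w_2 = 0.238974·0.6715 + -0.008295·9.7055 = 0.0800  (Oracle)
  w_3 = 0.238974·2.9173 + -0.008295·13.7337 = 0.5832  (Honeywell)
  w_4 = 0.238974·0.0035 + -0.008295·12.3382 = -0.1015  (Chevron)
Σw_i=1.0000  μᵀw=0.1580
σ²=wᵀΣw=λ₁·μ_p+λ₂ = 0.238974·0.158 + -0.008295 = 0.029463 ≈ 0.0295


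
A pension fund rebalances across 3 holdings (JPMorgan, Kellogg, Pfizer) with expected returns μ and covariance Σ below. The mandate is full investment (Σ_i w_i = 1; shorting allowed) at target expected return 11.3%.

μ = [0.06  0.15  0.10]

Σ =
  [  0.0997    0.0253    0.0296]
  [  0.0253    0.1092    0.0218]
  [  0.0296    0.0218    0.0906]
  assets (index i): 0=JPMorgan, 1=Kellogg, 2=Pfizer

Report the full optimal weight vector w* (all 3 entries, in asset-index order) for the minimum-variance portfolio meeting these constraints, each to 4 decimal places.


p=Σ⁻¹μ = [0.0611  1.2008  0.7949]
q=Σ⁻¹𝟙 = [6.2233  6.2167  7.5084]
a=μᵀp=0.263270  b=𝟙ᵀp=2.056752  c=𝟙ᵀq=19.948499  D=ac−b²=1.021620
λ₁=(c·0.113−b)/D = (19.948499·0.113−2.056752)/1.021620 = 0.193250
λ₂=(a−b·0.113)/D = (0.263270−2.056752·0.113)/1.021620 = 0.030204
w* = 0.193250·p + 0.030204·q:
  w_0 = 0.193250·0.0611 + 0.030204·6.2233 = 0.1998  (JPMorgan)
  w_1 = 0.193250·1.2008 + 0.030204·6.2167 = 0.4198  (Kellogg)
  w_2 = 0.193250·0.7949 + 0.030204·7.5084 = 0.3804  (Pfizer)
Σw_i=1.0000  μᵀw=0.1130
σ²=wᵀΣw=λ₁·μ_p+λ₂ = 0.193250·0.113 + 0.030204 = 0.052042 ≈ 0.0520

0.1998  0.4198  0.3804


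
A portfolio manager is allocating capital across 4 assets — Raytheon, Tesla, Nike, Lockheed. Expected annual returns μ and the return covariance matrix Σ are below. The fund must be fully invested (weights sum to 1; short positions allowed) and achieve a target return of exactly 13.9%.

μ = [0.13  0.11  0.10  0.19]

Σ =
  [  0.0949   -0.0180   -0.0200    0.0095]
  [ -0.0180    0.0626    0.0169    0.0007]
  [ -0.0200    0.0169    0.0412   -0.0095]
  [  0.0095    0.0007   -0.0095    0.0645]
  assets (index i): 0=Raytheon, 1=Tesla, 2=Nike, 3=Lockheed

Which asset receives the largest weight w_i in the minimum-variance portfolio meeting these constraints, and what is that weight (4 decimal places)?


x=Σ⁻¹μ = [2.0690  1.3425  3.6090  3.1580]
y=Σ⁻¹𝟙 = [17.8496  12.2959  31.9148  17.4421]
a=μᵀx=1.377560  b=𝟙ᵀx=10.178461  c=𝟙ᵀy=79.502305  D=ac−b²=5.918088
λ₁=(c·0.139−b)/D = (79.502305·0.139−10.178461)/5.918088 = 0.147406
λ₂=(a−b·0.139)/D = (1.377560−10.178461·0.139)/5.918088 = -0.006294
w* = 0.147406·x + -0.006294·y:
  w_0 = 0.147406·2.0690 + -0.006294·17.8496 = 0.1926  (Raytheon)
  w_1 = 0.147406·1.3425 + -0.006294·12.2959 = 0.1205  (Tesla)
  w_2 = 0.147406·3.6090 + -0.006294·31.9148 = 0.3311  (Nike)
  w_3 = 0.147406·3.1580 + -0.006294·17.4421 = 0.3557  (Lockheed)
Σw_i=1.0000  μᵀw=0.1390
σ²=wᵀΣw=λ₁·μ_p+λ₂ = 0.147406·0.139 + -0.006294 = 0.014196 ≈ 0.0142

Lockheed (0.3557)


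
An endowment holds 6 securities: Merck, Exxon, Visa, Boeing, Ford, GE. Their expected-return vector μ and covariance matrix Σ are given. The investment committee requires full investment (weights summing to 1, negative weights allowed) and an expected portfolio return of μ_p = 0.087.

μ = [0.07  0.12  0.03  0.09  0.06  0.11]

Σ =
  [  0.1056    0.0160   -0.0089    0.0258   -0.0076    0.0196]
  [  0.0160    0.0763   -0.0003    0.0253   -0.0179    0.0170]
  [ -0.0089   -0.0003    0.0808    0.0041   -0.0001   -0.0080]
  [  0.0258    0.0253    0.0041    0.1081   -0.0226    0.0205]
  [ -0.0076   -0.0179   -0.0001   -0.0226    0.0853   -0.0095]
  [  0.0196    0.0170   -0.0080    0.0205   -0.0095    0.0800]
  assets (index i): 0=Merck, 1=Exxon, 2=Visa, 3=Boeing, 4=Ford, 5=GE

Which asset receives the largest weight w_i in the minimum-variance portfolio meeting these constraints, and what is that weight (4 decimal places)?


u=Σ⁻¹μ = [0.2622  1.4171  0.4903  0.4797  1.2729  1.0869]
v=Σ⁻¹𝟙 = [6.7467  11.5329  13.8926  6.1267  17.5310  10.2974]
a=μᵀu=0.442213  b=𝟙ᵀu=5.008975  c=𝟙ᵀv=66.127294  D=ac−b²=4.152491
λ₁=(c·0.087−b)/D = (66.127294·0.087−5.008975)/4.152491 = 0.179193
λ₂=(a−b·0.087)/D = (0.442213−5.008975·0.087)/4.152491 = 0.001549
w* = 0.179193·u + 0.001549·v:
  w_0 = 0.179193·0.2622 + 0.001549·6.7467 = 0.0574  (Merck)
  w_1 = 0.179193·1.4171 + 0.001549·11.5329 = 0.2718  (Exxon)
  w_2 = 0.179193·0.4903 + 0.001549·13.8926 = 0.1094  (Visa)
  w_3 = 0.179193·0.4797 + 0.001549·6.1267 = 0.0955  (Boeing)
  w_4 = 0.179193·1.2729 + 0.001549·17.5310 = 0.2552  (Ford)
  w_5 = 0.179193·1.0869 + 0.001549·10.2974 = 0.2107  (GE)
Σw_i=1.0000  μᵀw=0.0870
σ²=wᵀΣw=λ₁·μ_p+λ₂ = 0.179193·0.087 + 0.001549 = 0.017139 ≈ 0.0171

Exxon (0.2718)


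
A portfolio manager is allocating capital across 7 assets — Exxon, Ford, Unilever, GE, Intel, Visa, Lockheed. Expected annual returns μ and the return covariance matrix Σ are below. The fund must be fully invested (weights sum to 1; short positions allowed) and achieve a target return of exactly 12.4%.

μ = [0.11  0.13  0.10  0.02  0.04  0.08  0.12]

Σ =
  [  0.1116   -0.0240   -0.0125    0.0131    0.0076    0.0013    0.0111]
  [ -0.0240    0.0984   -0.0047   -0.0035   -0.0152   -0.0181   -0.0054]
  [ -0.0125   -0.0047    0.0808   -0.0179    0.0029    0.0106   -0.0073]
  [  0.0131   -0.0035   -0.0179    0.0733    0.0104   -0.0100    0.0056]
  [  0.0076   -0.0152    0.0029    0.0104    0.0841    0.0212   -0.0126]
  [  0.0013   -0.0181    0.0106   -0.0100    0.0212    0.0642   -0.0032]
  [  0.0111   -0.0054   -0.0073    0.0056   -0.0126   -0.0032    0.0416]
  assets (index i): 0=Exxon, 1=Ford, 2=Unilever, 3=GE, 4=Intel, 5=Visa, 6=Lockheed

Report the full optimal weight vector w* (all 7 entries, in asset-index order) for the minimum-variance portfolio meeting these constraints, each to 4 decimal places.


p=Σ⁻¹μ = [1.2100  2.3157  1.7336  0.4254  0.7983  1.5639  3.4714]
q=Σ⁻¹𝟙 = [9.5909  20.8388  18.5136  15.8781  12.1583  18.1729  30.3762]
a=μᵀp=1.189619  b=𝟙ᵀp=11.518270  c=𝟙ᵀq=125.528768  D=ac−b²=16.660828
λ₁=(c·0.124−b)/D = (125.528768·0.124−11.518270)/16.660828 = 0.242923
λ₂=(a−b·0.124)/D = (1.189619−11.518270·0.124)/16.660828 = -0.014324
w* = 0.242923·p + -0.014324·q:
  w_0 = 0.242923·1.2100 + -0.014324·9.5909 = 0.1566  (Exxon)
  w_1 = 0.242923·2.3157 + -0.014324·20.8388 = 0.2640  (Ford)
  w_2 = 0.242923·1.7336 + -0.014324·18.5136 = 0.1559  (Unilever)
  w_3 = 0.242923·0.4254 + -0.014324·15.8781 = -0.1241  (GE)
  w_4 = 0.242923·0.7983 + -0.014324·12.1583 = 0.0198  (Intel)
  w_5 = 0.242923·1.5639 + -0.014324·18.1729 = 0.1196  (Visa)
  w_6 = 0.242923·3.4714 + -0.014324·30.3762 = 0.4082  (Lockheed)
Σw_i=1.0000  μᵀw=0.1240
σ²=wᵀΣw=λ₁·μ_p+λ₂ = 0.242923·0.124 + -0.014324 = 0.015799 ≈ 0.0158

0.1566  0.2640  0.1559  -0.1241  0.0198  0.1196  0.4082


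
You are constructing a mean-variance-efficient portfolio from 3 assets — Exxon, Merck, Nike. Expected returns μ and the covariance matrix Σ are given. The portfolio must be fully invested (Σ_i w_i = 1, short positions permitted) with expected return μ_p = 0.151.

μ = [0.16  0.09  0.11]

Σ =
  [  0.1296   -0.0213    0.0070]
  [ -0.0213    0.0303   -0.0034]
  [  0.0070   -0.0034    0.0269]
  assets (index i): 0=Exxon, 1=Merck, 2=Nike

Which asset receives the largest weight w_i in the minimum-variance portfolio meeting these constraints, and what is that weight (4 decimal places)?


x=Σ⁻¹μ = [1.7781  4.6937  4.2198]
y=Σ⁻¹𝟙 = [13.2627  46.7741  39.6354]
a=μᵀx=1.171104  b=𝟙ᵀx=10.691592  c=𝟙ᵀy=99.672189  D=ac−b²=2.416362
λ₁=(c·0.151−b)/D = (99.672189·0.151−10.691592)/2.416362 = 1.803914
λ₂=(a−b·0.151)/D = (1.171104−10.691592·0.151)/2.416362 = -0.183469
w* = 1.803914·x + -0.183469·y:
  w_0 = 1.803914·1.7781 + -0.183469·13.2627 = 0.7742  (Exxon)
  w_1 = 1.803914·4.6937 + -0.183469·46.7741 = -0.1145  (Merck)
  w_2 = 1.803914·4.2198 + -0.183469·39.6354 = 0.3403  (Nike)
Σw_i=1.0000  μᵀw=0.1510
σ²=wᵀΣw=λ₁·μ_p+λ₂ = 1.803914·0.151 + -0.183469 = 0.088922 ≈ 0.0889

Exxon (0.7742)


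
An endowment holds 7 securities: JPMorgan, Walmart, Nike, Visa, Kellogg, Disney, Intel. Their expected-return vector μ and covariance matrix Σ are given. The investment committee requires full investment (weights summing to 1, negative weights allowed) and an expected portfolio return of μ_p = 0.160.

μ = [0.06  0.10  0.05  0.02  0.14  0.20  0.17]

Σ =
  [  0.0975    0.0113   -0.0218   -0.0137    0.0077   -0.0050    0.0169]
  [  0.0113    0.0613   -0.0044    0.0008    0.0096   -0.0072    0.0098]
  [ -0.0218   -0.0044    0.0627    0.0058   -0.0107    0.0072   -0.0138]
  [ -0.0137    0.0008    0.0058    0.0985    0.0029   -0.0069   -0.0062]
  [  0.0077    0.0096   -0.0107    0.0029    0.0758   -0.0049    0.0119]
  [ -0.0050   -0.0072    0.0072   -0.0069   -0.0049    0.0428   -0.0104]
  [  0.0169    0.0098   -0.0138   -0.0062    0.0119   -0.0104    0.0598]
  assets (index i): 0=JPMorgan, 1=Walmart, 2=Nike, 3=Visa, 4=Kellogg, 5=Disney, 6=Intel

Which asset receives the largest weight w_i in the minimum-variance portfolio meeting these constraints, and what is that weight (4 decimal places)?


Disney (0.4340)

p=Σ⁻¹μ = [0.4062  1.5167  1.3556  0.7609  1.5962  5.9237  3.5838]
q=Σ⁻¹𝟙 = [12.8152  14.0318  23.0158  13.6667  11.6439  31.9325  20.7659]
a=μᵀp=2.276481  b=𝟙ᵀp=15.143062  c=𝟙ᵀq=127.871718  D=ac−b²=61.785192
λ₁=(c·0.160−b)/D = (127.871718·0.160−15.143062)/61.785192 = 0.086047
λ₂=(a−b·0.160)/D = (2.276481−15.143062·0.160)/61.785192 = -0.002370
w* = 0.086047·p + -0.002370·q:
  w_0 = 0.086047·0.4062 + -0.002370·12.8152 = 0.0046  (JPMorgan)
  w_1 = 0.086047·1.5167 + -0.002370·14.0318 = 0.0973  (Walmart)
  w_2 = 0.086047·1.3556 + -0.002370·23.0158 = 0.0621  (Nike)
  w_3 = 0.086047·0.7609 + -0.002370·13.6667 = 0.0331  (Visa)
  w_4 = 0.086047·1.5962 + -0.002370·11.6439 = 0.1098  (Kellogg)
  w_5 = 0.086047·5.9237 + -0.002370·31.9325 = 0.4340  (Disney)
  w_6 = 0.086047·3.5838 + -0.002370·20.7659 = 0.2592  (Intel)
Σw_i=1.0000  μᵀw=0.1600
σ²=wᵀΣw=λ₁·μ_p+λ₂ = 0.086047·0.160 + -0.002370 = 0.011398 ≈ 0.0114
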